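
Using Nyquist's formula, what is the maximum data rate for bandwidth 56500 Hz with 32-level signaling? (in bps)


Rate = 2 * B * log2(M) = 2 * 56500 * 5.0 = 565000.0

565000.0 bps


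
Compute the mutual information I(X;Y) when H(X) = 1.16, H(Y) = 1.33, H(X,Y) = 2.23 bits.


I(X;Y) = H(X) + H(Y) - H(X,Y) = 1.16 + 1.33 - 2.23 = 0.26

0.26 bits


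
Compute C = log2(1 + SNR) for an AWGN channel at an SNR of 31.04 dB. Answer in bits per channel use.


SNR_linear = 10^(31.04/10) = 1270.5741; C = log2(1 + SNR_linear) = log2(1 + 1270.5741) = 10.3124

10.3124 bits/channel use


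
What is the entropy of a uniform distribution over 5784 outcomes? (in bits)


H = log2(n) = log2(5784) = 12.4979

12.4979 bits


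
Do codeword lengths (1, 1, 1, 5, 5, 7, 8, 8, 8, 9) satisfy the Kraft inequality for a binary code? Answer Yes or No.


Kraft sum = sum(2^(-l_i)) = 1.584, need <= 1. Result: violated (a binary prefix-free code with these lengths cannot exist)

No


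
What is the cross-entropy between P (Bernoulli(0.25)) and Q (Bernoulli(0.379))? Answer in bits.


H(P,Q) = -p*log2(q) - (1-p)*log2(1-q). -0.25*log2(0.379) = 0.349933; -0.75*log2(0.621) = 0.515501. H(P,Q) = 0.349933 + 0.515501 = 0.8654

0.8654 bits


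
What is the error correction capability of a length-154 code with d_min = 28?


Correction capability = floor((d-1)/2) = floor((28-1)/2) = 13

13 errors


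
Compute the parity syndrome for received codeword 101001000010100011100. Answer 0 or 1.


Syndrome = XOR of all bits = 1 XOR 0 XOR 1 XOR 0 XOR 0 XOR 1 XOR 0 XOR 0 XOR 0 XOR 0 XOR 1 XOR 0 XOR 1 XOR 0 XOR 0 XOR 0 XOR 1 XOR 1 XOR 1 XOR 0 XOR 0 = 0

0


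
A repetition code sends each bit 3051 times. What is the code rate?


Rate = k/n = 1/3051

1/3051


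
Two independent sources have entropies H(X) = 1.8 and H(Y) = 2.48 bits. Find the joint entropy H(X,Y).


For independent variables, H(X,Y) = H(X) + H(Y) = 1.8 + 2.48 = 4.28

4.28 bits


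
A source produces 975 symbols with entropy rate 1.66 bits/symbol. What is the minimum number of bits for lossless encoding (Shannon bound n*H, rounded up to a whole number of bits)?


Minimum bits >= n * H = 975 * 1.66 = 1618.5, rounded up to a whole number of bits = 1619

1619 bits


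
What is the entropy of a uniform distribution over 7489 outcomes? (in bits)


H = log2(n) = log2(7489) = 12.8706

12.8706 bits


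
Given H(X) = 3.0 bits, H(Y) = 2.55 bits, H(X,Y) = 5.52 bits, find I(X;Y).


I(X;Y) = H(X) + H(Y) - H(X,Y) = 3.0 + 2.55 - 5.52 = 0.03

0.03 bits


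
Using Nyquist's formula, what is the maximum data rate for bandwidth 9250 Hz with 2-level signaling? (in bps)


Rate = 2 * B * log2(M) = 2 * 9250 * 1.0 = 18500.0

18500.0 bps


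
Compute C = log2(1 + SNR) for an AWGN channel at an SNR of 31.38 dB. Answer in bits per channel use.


SNR_linear = 10^(31.38/10) = 1374.042; C = log2(1 + SNR_linear) = log2(1 + 1374.042) = 10.4253

10.4253 bits/channel use


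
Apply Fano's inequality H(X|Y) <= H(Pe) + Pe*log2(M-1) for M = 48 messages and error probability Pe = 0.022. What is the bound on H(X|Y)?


H(Pe) = -Pe*log2(Pe) - (1-Pe)*log2(1-Pe) = -0.022*log2(0.022) - 0.978*log2(0.978) = 0.121140 + 0.031388 = 0.1525. Pe*log2(M-1) = 0.022*log2(47) = 0.122201. Bound = H(Pe) + Pe*log2(M-1) = 0.121140 + 0.031388 + 0.122201 = 0.2747

0.2747 bits


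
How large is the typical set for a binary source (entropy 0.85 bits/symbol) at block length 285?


log2|A_typical| = nH = 285 * 0.85 = 242.25, so |A_typical| ~ 2^242.25 = 8.405e+72

8.405e+72


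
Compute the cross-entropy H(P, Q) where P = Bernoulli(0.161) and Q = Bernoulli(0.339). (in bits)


H(P,Q) = -p*log2(q) - (1-p)*log2(1-q). -0.161*log2(0.339) = 0.251263; -0.839*log2(0.661) = 0.501116. H(P,Q) = 0.251263 + 0.501116 = 0.7524

0.7524 bits


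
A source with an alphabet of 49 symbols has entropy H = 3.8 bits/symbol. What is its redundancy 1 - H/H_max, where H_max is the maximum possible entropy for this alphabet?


H_max = log2(K) = log2(49) = 5.6147 bits/symbol. Redundancy = 1 - H/H_max = 1 - 3.8/5.6147 = 1 - 0.6768 = 0.3232

0.3232


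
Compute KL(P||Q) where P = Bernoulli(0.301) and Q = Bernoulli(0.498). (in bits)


KL = p*log2(p/q) + (1-p)*log2((1-p)/(1-q)) = 0.301*log2(0.301/0.498) + 0.699*log2(0.699/0.502) = 0.1152

0.1152 bits


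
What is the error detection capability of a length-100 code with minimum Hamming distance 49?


Detection capability = d_min - 1 = 49 - 1 = 48

48 errors


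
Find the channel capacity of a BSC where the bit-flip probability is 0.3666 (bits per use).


H(p) = -p*log2(p) - (1-p)*log2(1-p) = -0.3666*log2(0.3666) - 0.6334*log2(0.6334) = 0.530735 + 0.417291 = 0.948. C = 1 - H(p) = 1 - 0.948 = 0.052

0.052 bits


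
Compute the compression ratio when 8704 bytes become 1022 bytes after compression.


Ratio = original / compressed = 8704 / 1022 = 8.5166

8.5166


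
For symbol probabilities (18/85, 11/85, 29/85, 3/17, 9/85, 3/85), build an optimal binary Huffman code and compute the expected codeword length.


Huffman construction (repeatedly merge the two least-probable nodes; each merge adds 1 bit to every symbol beneath it): 3/85 + 9/85 = 12/85; 11/85 + 12/85 = 23/85; 3/17 + 18/85 = 33/85; 23/85 + 29/85 = 52/85; 33/85 + 52/85 = 1. Resulting codeword lengths (in the order the probabilities were given): (2, 3, 2, 2, 4, 4). L_avg = sum(p_i * l_i) = 18/85*2 + 11/85*3 + 29/85*2 + 3/17*2 + 9/85*4 + 3/85*4 = 41/17 = 2.4118

2.4118 bits


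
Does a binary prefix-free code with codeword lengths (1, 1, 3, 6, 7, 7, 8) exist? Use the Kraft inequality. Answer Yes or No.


Kraft sum = sum(2^(-l_i)) = 1.1602, need <= 1. Result: violated (a binary prefix-free code with these lengths cannot exist)

No


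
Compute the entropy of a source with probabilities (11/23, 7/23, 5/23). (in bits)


H = -sum(p_i * log2(p_i)). Terms: -(11/23)*log2(11/23) = 0.508932; -(7/23)*log2(7/23) = 0.522324; -(5/23)*log2(5/23) = 0.478616. H = 0.508932 + 0.522324 + 0.478616 = 1.5099

1.5099 bits


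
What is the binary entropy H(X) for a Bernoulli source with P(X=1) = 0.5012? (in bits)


H = -p*log2(p) - (1-p)*log2(1-p). -0.5012*log2(0.5012) = 0.499467; -0.4988*log2(0.4988) = 0.500529. H = 0.499467 + 0.500529 = 1.0

1.0 bits


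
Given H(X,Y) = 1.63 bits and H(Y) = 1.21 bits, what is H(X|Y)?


H(X|Y) = H(X,Y) - H(Y) = 1.63 - 1.21 = 0.42

0.42 bits


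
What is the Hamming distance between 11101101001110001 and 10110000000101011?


Count differing positions: . ^ . ^ ^ ^ . ^ . . ^ . ^ ^ . ^ . = 9 differences

9


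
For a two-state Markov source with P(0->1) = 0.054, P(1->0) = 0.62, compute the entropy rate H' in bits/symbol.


Stationary distribution: pi_0 = p10/(p01+p10) = 0.9199, pi_1 = 0.0801. Entropy rate H' = pi_0*H(p01) + pi_1*H(p10) = 0.9199*0.3032 + 0.0801*0.958 = 0.3556

0.3556 bits/symbol


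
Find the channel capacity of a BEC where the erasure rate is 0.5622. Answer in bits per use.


C = 1 - epsilon = 1 - 0.5622 = 0.4378

0.4378 bits


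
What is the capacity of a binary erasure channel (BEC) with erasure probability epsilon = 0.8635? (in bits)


C = 1 - epsilon = 1 - 0.8635 = 0.1365

0.1365 bits


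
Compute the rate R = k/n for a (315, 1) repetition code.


Rate = k/n = 1/315

1/315


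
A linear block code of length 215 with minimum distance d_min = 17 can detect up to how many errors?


Detection capability = d_min - 1 = 17 - 1 = 16

16 errors


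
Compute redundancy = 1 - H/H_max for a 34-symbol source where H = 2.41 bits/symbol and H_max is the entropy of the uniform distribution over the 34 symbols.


H_max = log2(K) = log2(34) = 5.0875 bits/symbol. Redundancy = 1 - H/H_max = 1 - 2.41/5.0875 = 1 - 0.4737 = 0.5263

0.5263


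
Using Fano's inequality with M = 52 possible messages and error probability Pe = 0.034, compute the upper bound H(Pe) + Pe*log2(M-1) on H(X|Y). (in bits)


H(Pe) = -Pe*log2(Pe) - (1-Pe)*log2(1-Pe) = -0.034*log2(0.034) - 0.966*log2(0.966) = 0.165863 + 0.048208 = 0.2141. Pe*log2(M-1) = 0.034*log2(51) = 0.192862. Bound = H(Pe) + Pe*log2(M-1) = 0.165863 + 0.048208 + 0.192862 = 0.4069

0.4069 bits


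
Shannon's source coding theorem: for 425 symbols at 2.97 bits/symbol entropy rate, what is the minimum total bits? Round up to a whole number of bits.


Minimum bits >= n * H = 425 * 2.97 = 1262.25, rounded up to a whole number of bits = 1263

1263 bits


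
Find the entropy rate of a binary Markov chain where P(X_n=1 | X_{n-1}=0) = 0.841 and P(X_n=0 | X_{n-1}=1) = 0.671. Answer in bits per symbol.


Stationary distribution: pi_0 = p10/(p01+p10) = 0.4438, pi_1 = 0.5562. Entropy rate H' = pi_0*H(p01) + pi_1*H(p10) = 0.4438*0.6319 + 0.5562*0.9139 = 0.7888

0.7888 bits/symbol


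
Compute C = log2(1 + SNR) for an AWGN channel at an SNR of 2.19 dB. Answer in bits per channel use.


SNR_linear = 10^(2.19/10) = 1.6558; C = log2(1 + SNR_linear) = log2(1 + 1.6558) = 1.4091

1.4091 bits/channel use


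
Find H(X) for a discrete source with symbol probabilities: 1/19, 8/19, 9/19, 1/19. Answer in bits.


H = -sum(p_i * log2(p_i)). Terms: -(1/19)*log2(1/19) = 0.223575; -(8/19)*log2(8/19) = 0.525443; -(9/19)*log2(9/19) = 0.510633; -(1/19)*log2(1/19) = 0.223575. H = 0.223575 + 0.525443 + 0.510633 + 0.223575 = 1.4832

1.4832 bits


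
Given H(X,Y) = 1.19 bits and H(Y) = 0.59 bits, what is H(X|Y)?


H(X|Y) = H(X,Y) - H(Y) = 1.19 - 0.59 = 0.6

0.6 bits


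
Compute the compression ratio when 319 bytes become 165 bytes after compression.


Ratio = original / compressed = 319 / 165 = 1.9333

1.9333


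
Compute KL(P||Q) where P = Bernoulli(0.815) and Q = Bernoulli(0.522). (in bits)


KL = p*log2(p/q) + (1-p)*log2((1-p)/(1-q)) = 0.815*log2(0.815/0.522) + 0.185*log2(0.185/0.478) = 0.2705

0.2705 bits


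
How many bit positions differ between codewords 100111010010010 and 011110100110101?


Count differing positions: ^ ^ ^ . . ^ ^ ^ . ^ . . ^ ^ ^ = 10 differences

10


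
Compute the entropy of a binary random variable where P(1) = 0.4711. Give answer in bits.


H = -p*log2(p) - (1-p)*log2(1-p). -0.4711*log2(0.4711) = 0.511565; -0.5289*log2(0.5289) = 0.486024. H = 0.511565 + 0.486024 = 0.9976

0.9976 bits


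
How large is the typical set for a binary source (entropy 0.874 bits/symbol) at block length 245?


log2|A_typical| = nH = 245 * 0.874 = 214.13, so |A_typical| ~ 2^214.13 = 2.881e+64

2.881e+64


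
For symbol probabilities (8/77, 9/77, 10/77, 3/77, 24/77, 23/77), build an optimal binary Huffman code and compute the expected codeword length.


Huffman construction (repeatedly merge the two least-probable nodes; each merge adds 1 bit to every symbol beneath it): 3/77 + 8/77 = 1/7; 9/77 + 10/77 = 19/77; 1/7 + 19/77 = 30/77; 23/77 + 24/77 = 47/77; 30/77 + 47/77 = 1. Resulting codeword lengths (in the order the probabilities were given): (3, 3, 3, 3, 2, 2). L_avg = sum(p_i * l_i) = 8/77*3 + 9/77*3 + 10/77*3 + 3/77*3 + 24/77*2 + 23/77*2 = 184/77 = 2.3896

2.3896 bits


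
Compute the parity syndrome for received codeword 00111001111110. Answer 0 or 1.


Syndrome = XOR of all bits = 0 XOR 0 XOR 1 XOR 1 XOR 1 XOR 0 XOR 0 XOR 1 XOR 1 XOR 1 XOR 1 XOR 1 XOR 1 XOR 0 = 1

1


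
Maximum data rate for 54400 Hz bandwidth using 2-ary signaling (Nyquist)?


Rate = 2 * B * log2(M) = 2 * 54400 * 1.0 = 108800.0

108800.0 bps


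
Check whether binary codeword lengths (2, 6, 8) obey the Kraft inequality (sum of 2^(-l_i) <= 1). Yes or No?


Kraft sum = sum(2^(-l_i)) = 0.2695, need <= 1. Result: satisfied (a binary prefix-free code with these lengths exists)

Yes


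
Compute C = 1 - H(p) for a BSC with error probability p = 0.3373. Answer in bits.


H(p) = -p*log2(p) - (1-p)*log2(1-p) = -0.3373*log2(0.3373) - 0.6627*log2(0.6627) = 0.528851 + 0.393360 = 0.9222. C = 1 - H(p) = 1 - 0.9222 = 0.0778

0.0778 bits


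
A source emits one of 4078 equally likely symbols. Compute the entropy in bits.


H = log2(n) = log2(4078) = 11.9936

11.9936 bits


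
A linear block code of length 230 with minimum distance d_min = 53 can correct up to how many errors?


Correction capability = floor((d-1)/2) = floor((53-1)/2) = 26

26 errors


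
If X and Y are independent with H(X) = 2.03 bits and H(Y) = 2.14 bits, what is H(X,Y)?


For independent variables, H(X,Y) = H(X) + H(Y) = 2.03 + 2.14 = 4.17

4.17 bits


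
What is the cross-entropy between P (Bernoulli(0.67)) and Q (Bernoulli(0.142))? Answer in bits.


H(P,Q) = -p*log2(q) - (1-p)*log2(1-q). -0.67*log2(0.142) = 1.886745; -0.33*log2(0.858) = 0.072914. H(P,Q) = 1.886745 + 0.072914 = 1.9597

1.9597 bits


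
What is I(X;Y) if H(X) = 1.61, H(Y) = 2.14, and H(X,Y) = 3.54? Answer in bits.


I(X;Y) = H(X) + H(Y) - H(X,Y) = 1.61 + 2.14 - 3.54 = 0.21

0.21 bits


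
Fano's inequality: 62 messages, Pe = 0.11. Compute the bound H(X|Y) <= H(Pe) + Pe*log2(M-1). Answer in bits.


H(Pe) = -Pe*log2(Pe) - (1-Pe)*log2(1-Pe) = -0.11*log2(0.11) - 0.89*log2(0.89) = 0.350287 + 0.149629 = 0.4999. Pe*log2(M-1) = 0.11*log2(61) = 0.652381. Bound = H(Pe) + Pe*log2(M-1) = 0.350287 + 0.149629 + 0.652381 = 1.1523

1.1523 bits


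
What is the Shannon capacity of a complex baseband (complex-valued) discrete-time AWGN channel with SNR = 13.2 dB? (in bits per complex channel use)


SNR_linear = 10^(13.2/10) = 20.893; C = log2(1 + SNR_linear) = log2(1 + 20.893) = 4.4524

4.4524 bits/channel use


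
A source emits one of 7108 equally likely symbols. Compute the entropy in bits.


H = log2(n) = log2(7108) = 12.7952

12.7952 bits


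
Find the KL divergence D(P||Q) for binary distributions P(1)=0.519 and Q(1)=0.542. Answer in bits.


KL = p*log2(p/q) + (1-p)*log2((1-p)/(1-q)) = 0.519*log2(0.519/0.542) + 0.481*log2(0.481/0.458) = 0.0015

0.0015 bits


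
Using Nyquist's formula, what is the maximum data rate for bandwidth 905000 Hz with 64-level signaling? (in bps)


Rate = 2 * B * log2(M) = 2 * 905000 * 6.0 = 10860000.0

10860000.0 bps


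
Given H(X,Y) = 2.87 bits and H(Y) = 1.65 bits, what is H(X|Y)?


H(X|Y) = H(X,Y) - H(Y) = 2.87 - 1.65 = 1.22

1.22 bits


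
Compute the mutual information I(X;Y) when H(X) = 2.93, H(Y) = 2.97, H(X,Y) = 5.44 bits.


I(X;Y) = H(X) + H(Y) - H(X,Y) = 2.93 + 2.97 - 5.44 = 0.46

0.46 bits


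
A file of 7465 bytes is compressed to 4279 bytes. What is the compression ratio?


Ratio = original / compressed = 7465 / 4279 = 1.7446

1.7446


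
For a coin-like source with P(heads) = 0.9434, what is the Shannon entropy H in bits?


H = -p*log2(p) - (1-p)*log2(1-p). -0.9434*log2(0.9434) = 0.079301; -0.0566*log2(0.0566) = 0.234497. H = 0.079301 + 0.234497 = 0.3138

0.3138 bits


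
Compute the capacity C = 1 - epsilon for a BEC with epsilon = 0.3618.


C = 1 - epsilon = 1 - 0.3618 = 0.6382

0.6382 bits


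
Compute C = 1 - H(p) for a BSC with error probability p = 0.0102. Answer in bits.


H(p) = -p*log2(p) - (1-p)*log2(1-p) = -0.0102*log2(0.0102) - 0.9898*log2(0.9898) = 0.067476 + 0.014640 = 0.0821. C = 1 - H(p) = 1 - 0.0821 = 0.9179

0.9179 bits


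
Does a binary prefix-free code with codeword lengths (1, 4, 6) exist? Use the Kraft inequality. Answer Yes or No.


Kraft sum = sum(2^(-l_i)) = 0.5781, need <= 1. Result: satisfied (a binary prefix-free code with these lengths exists)

Yes


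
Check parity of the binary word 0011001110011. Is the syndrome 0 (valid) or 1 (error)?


Syndrome = XOR of all bits = 0 XOR 0 XOR 1 XOR 1 XOR 0 XOR 0 XOR 1 XOR 1 XOR 1 XOR 0 XOR 0 XOR 1 XOR 1 = 1

1


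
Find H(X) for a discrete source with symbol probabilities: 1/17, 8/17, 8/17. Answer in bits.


H = -sum(p_i * log2(p_i)). Terms: -(1/17)*log2(1/17) = 0.240439; -(8/17)*log2(8/17) = 0.511747; -(8/17)*log2(8/17) = 0.511747. H = 0.240439 + 0.511747 + 0.511747 = 1.2639

1.2639 bits


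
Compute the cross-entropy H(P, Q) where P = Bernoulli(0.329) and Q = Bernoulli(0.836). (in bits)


H(P,Q) = -p*log2(q) - (1-p)*log2(1-q). -0.329*log2(0.836) = 0.085022; -0.671*log2(0.164) = 1.750124. H(P,Q) = 0.085022 + 1.750124 = 1.8351

1.8351 bits


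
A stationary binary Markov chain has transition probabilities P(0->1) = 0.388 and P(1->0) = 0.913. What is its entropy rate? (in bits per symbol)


Stationary distribution: pi_0 = p10/(p01+p10) = 0.7018, pi_1 = 0.2982. Entropy rate H' = pi_0*H(p01) + pi_1*H(p10) = 0.7018*0.9635 + 0.2982*0.4264 = 0.8033

0.8033 bits/symbol


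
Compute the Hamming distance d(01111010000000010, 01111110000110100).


Count differing positions: . . . . . ^ . . . . . ^ ^ . ^ ^ . = 5 differences

5


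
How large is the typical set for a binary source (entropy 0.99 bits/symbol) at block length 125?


log2|A_typical| = nH = 125 * 0.99 = 123.75, so |A_typical| ~ 2^123.75 = 1.788e+37

1.788e+37


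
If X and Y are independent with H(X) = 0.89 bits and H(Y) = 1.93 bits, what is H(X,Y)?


For independent variables, H(X,Y) = H(X) + H(Y) = 0.89 + 1.93 = 2.82

2.82 bits


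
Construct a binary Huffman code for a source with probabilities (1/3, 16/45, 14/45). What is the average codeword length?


Huffman construction (repeatedly merge the two least-probable nodes; each merge adds 1 bit to every symbol beneath it): 14/45 + 1/3 = 29/45; 16/45 + 29/45 = 1. Resulting codeword lengths (in the order the probabilities were given): (2, 1, 2). L_avg = sum(p_i * l_i) = 1/3*2 + 16/45*1 + 14/45*2 = 74/45 = 1.6444

1.6444 bits


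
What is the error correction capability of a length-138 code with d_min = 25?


Correction capability = floor((d-1)/2) = floor((25-1)/2) = 12

12 errors


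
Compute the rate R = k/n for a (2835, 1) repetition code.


Rate = k/n = 1/2835

1/2835


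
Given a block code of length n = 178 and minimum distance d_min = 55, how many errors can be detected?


Detection capability = d_min - 1 = 55 - 1 = 54

54 errors


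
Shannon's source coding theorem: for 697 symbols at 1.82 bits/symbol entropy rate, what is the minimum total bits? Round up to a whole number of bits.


Minimum bits >= n * H = 697 * 1.82 = 1268.54, rounded up to a whole number of bits = 1269

1269 bits


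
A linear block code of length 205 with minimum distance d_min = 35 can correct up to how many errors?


Correction capability = floor((d-1)/2) = floor((35-1)/2) = 17

17 errors


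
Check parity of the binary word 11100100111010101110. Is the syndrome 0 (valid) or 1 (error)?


Syndrome = XOR of all bits = 1 XOR 1 XOR 1 XOR 0 XOR 0 XOR 1 XOR 0 XOR 0 XOR 1 XOR 1 XOR 1 XOR 0 XOR 1 XOR 0 XOR 1 XOR 0 XOR 1 XOR 1 XOR 1 XOR 0 = 0

0


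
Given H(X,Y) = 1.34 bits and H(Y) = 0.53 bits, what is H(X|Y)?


H(X|Y) = H(X,Y) - H(Y) = 1.34 - 0.53 = 0.81

0.81 bits


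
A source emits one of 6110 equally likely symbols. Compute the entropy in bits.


H = log2(n) = log2(6110) = 12.577

12.577 bits


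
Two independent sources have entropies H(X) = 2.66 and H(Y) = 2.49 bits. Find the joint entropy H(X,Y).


For independent variables, H(X,Y) = H(X) + H(Y) = 2.66 + 2.49 = 5.15

5.15 bits


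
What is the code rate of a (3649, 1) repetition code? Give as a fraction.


Rate = k/n = 1/3649

1/3649


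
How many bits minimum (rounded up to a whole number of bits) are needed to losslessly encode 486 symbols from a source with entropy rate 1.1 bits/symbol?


Minimum bits >= n * H = 486 * 1.1 = 534.6, rounded up to a whole number of bits = 535

535 bits


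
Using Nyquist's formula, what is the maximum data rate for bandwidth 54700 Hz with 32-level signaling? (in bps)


Rate = 2 * B * log2(M) = 2 * 54700 * 5.0 = 547000.0

547000.0 bps


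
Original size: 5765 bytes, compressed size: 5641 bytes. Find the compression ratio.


Ratio = original / compressed = 5765 / 5641 = 1.022

1.022


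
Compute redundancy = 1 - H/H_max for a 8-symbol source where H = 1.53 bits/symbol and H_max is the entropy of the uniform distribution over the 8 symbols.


H_max = log2(K) = log2(8) = 3.0 bits/symbol. Redundancy = 1 - H/H_max = 1 - 1.53/3.0 = 1 - 0.51 = 0.49

0.49


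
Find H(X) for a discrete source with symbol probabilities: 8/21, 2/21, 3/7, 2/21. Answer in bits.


H = -sum(p_i * log2(p_i)). Terms: -(8/21)*log2(8/21) = 0.530407; -(2/21)*log2(2/21) = 0.323078; -(3/7)*log2(3/7) = 0.523882; -(2/21)*log2(2/21) = 0.323078. H = 0.530407 + 0.323078 + 0.523882 + 0.323078 = 1.7004

1.7004 bits


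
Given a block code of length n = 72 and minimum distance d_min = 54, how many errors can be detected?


Detection capability = d_min - 1 = 54 - 1 = 53

53 errors


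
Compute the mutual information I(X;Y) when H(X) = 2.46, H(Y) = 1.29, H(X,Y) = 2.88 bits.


I(X;Y) = H(X) + H(Y) - H(X,Y) = 2.46 + 1.29 - 2.88 = 0.87

0.87 bits


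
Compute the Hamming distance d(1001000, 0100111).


Count differing positions: ^ ^ . ^ ^ ^ ^ = 6 differences

6


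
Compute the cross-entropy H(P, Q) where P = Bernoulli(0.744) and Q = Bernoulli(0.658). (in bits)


H(P,Q) = -p*log2(q) - (1-p)*log2(1-q). -0.744*log2(0.658) = 0.449257; -0.256*log2(0.342) = 0.396271. H(P,Q) = 0.449257 + 0.396271 = 0.8455

0.8455 bits


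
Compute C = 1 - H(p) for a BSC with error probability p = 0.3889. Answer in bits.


H(p) = -p*log2(p) - (1-p)*log2(1-p) = -0.3889*log2(0.3889) - 0.6111*log2(0.6111) = 0.529887 + 0.434199 = 0.9641. C = 1 - H(p) = 1 - 0.9641 = 0.0359

0.0359 bits


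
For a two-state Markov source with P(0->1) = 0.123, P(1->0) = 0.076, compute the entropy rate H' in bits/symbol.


Stationary distribution: pi_0 = p10/(p01+p10) = 0.3819, pi_1 = 0.6181. Entropy rate H' = pi_0*H(p01) + pi_1*H(p10) = 0.3819*0.5379 + 0.6181*0.3879 = 0.4452

0.4452 bits/symbol


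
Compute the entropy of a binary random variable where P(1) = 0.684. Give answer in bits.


H = -p*log2(p) - (1-p)*log2(1-p). -0.684*log2(0.684) = 0.374785; -0.316*log2(0.316) = 0.525193. H = 0.374785 + 0.525193 = 0.9

0.9 bits


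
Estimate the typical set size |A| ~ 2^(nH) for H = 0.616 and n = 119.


log2|A_typical| = nH = 119 * 0.616 = 73.304, so |A_typical| ~ 2^73.304 = 1.166e+22

1.166e+22


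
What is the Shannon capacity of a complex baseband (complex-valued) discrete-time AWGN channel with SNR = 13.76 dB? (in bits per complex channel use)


SNR_linear = 10^(13.76/10) = 23.7684; C = log2(1 + SNR_linear) = log2(1 + 23.7684) = 4.6304

4.6304 bits/channel use


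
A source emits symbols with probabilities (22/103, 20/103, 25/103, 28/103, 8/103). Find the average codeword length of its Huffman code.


Huffman construction (repeatedly merge the two least-probable nodes; each merge adds 1 bit to every symbol beneath it): 8/103 + 20/103 = 28/103; 22/103 + 25/103 = 47/103; 28/103 + 28/103 = 56/103; 47/103 + 56/103 = 1. Resulting codeword lengths (in the order the probabilities were given): (2, 3, 2, 2, 3). L_avg = sum(p_i * l_i) = 22/103*2 + 20/103*3 + 25/103*2 + 28/103*2 + 8/103*3 = 234/103 = 2.2718

2.2718 bits


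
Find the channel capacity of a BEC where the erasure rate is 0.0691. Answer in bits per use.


C = 1 - epsilon = 1 - 0.0691 = 0.9309

0.9309 bits


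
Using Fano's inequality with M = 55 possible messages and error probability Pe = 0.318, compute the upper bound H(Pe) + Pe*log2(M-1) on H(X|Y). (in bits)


H(Pe) = -Pe*log2(Pe) - (1-Pe)*log2(1-Pe) = -0.318*log2(0.318) - 0.682*log2(0.682) = 0.525623 + 0.376571 = 0.9022. Pe*log2(M-1) = 0.318*log2(54) = 1.830054. Bound = H(Pe) + Pe*log2(M-1) = 0.525623 + 0.376571 + 1.830054 = 2.7322

2.7322 bits


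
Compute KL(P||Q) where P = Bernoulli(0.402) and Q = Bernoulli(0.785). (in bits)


KL = p*log2(p/q) + (1-p)*log2((1-p)/(1-q)) = 0.402*log2(0.402/0.785) + 0.598*log2(0.598/0.215) = 0.4944

0.4944 bits


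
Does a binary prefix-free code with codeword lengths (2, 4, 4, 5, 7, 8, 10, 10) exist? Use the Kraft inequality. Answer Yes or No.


Kraft sum = sum(2^(-l_i)) = 0.4199, need <= 1. Result: satisfied (a binary prefix-free code with these lengths exists)

Yes


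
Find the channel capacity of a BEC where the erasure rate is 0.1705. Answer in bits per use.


C = 1 - epsilon = 1 - 0.1705 = 0.8295

0.8295 bits


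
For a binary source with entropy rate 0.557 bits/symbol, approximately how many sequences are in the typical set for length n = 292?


log2|A_typical| = nH = 292 * 0.557 = 162.644, so |A_typical| ~ 2^162.644 = 9.135e+48

9.135e+48


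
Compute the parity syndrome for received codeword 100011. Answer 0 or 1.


Syndrome = XOR of all bits = 1 XOR 0 XOR 0 XOR 0 XOR 1 XOR 1 = 1

1


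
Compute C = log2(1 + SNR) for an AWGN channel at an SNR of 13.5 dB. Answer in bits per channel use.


SNR_linear = 10^(13.5/10) = 22.3872; C = log2(1 + SNR_linear) = log2(1 + 22.3872) = 4.5476

4.5476 bits/channel use


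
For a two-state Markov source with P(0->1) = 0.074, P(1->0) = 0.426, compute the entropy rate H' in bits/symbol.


Stationary distribution: pi_0 = p10/(p01+p10) = 0.852, pi_1 = 0.148. Entropy rate H' = pi_0*H(p01) + pi_1*H(p10) = 0.852*0.3807 + 0.148*0.9841 = 0.47

0.47 bits/symbol


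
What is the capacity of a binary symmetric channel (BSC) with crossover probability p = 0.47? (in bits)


H(p) = -p*log2(p) - (1-p)*log2(1-p) = -0.47*log2(0.47) - 0.53*log2(0.53) = 0.511956 + 0.485446 = 0.9974. C = 1 - H(p) = 1 - 0.9974 = 0.0026

0.0026 bits


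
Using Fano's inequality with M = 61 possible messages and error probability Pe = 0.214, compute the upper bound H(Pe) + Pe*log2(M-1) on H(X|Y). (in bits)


H(Pe) = -Pe*log2(Pe) - (1-Pe)*log2(1-Pe) = -0.214*log2(0.214) - 0.786*log2(0.786) = 0.476004 + 0.273055 = 0.7491. Pe*log2(M-1) = 0.214*log2(60) = 1.264075. Bound = H(Pe) + Pe*log2(M-1) = 0.476004 + 0.273055 + 1.264075 = 2.0131

2.0131 bits


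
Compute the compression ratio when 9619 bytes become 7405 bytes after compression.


Ratio = original / compressed = 9619 / 7405 = 1.299

1.299


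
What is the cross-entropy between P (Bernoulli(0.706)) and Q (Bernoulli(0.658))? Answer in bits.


H(P,Q) = -p*log2(q) - (1-p)*log2(1-q). -0.706*log2(0.658) = 0.426311; -0.294*log2(0.342) = 0.455092. H(P,Q) = 0.426311 + 0.455092 = 0.8814

0.8814 bits


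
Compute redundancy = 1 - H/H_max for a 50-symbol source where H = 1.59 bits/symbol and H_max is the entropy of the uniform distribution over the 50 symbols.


H_max = log2(K) = log2(50) = 5.6439 bits/symbol. Redundancy = 1 - H/H_max = 1 - 1.59/5.6439 = 1 - 0.2817 = 0.7183

0.7183


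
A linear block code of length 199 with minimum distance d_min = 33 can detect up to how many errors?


Detection capability = d_min - 1 = 33 - 1 = 32

32 errors


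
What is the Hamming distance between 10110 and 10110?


Count differing positions: . . . . . = 0 differences

0


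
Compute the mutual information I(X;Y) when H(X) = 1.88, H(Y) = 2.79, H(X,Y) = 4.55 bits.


I(X;Y) = H(X) + H(Y) - H(X,Y) = 1.88 + 2.79 - 4.55 = 0.12

0.12 bits


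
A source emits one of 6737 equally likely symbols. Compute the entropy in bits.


H = log2(n) = log2(6737) = 12.7179

12.7179 bits


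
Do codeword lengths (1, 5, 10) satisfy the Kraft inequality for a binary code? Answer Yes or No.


Kraft sum = sum(2^(-l_i)) = 0.5322, need <= 1. Result: satisfied (a binary prefix-free code with these lengths exists)

Yes


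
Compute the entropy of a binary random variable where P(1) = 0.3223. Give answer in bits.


H = -p*log2(p) - (1-p)*log2(1-p). -0.3223*log2(0.3223) = 0.526485; -0.6777*log2(0.6777) = 0.380380. H = 0.526485 + 0.380380 = 0.9069

0.9069 bits


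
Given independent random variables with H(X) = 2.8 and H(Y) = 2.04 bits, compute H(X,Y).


For independent variables, H(X,Y) = H(X) + H(Y) = 2.8 + 2.04 = 4.84

4.84 bits


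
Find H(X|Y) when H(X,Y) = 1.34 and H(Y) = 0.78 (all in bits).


H(X|Y) = H(X,Y) - H(Y) = 1.34 - 0.78 = 0.56

0.56 bits


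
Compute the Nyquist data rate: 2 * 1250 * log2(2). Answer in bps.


Rate = 2 * B * log2(M) = 2 * 1250 * 1.0 = 2500.0

2500.0 bps


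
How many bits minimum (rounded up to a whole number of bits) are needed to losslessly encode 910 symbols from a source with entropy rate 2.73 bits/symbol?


Minimum bits >= n * H = 910 * 2.73 = 2484.3, rounded up to a whole number of bits = 2485

2485 bits


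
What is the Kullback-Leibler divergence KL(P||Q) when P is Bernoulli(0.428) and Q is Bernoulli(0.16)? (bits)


KL = p*log2(p/q) + (1-p)*log2((1-p)/(1-q)) = 0.428*log2(0.428/0.16) + 0.572*log2(0.572/0.84) = 0.2905

0.2905 bits


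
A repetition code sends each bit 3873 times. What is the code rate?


Rate = k/n = 1/3873

1/3873


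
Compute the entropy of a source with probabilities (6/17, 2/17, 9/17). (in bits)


H = -sum(p_i * log2(p_i)). Terms: -(6/17)*log2(6/17) = 0.530294; -(2/17)*log2(2/17) = 0.363231; -(9/17)*log2(9/17) = 0.485755. H = 0.530294 + 0.363231 + 0.485755 = 1.3793

1.3793 bits


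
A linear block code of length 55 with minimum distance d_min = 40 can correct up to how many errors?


Correction capability = floor((d-1)/2) = floor((40-1)/2) = 19

19 errors


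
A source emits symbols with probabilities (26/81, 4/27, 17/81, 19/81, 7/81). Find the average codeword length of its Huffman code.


Huffman construction (repeatedly merge the two least-probable nodes; each merge adds 1 bit to every symbol beneath it): 7/81 + 4/27 = 19/81; 17/81 + 19/81 = 4/9; 19/81 + 26/81 = 5/9; 4/9 + 5/9 = 1. Resulting codeword lengths (in the order the probabilities were given): (2, 3, 2, 2, 3). L_avg = sum(p_i * l_i) = 26/81*2 + 4/27*3 + 17/81*2 + 19/81*2 + 7/81*3 = 181/81 = 2.2346

2.2346 bits


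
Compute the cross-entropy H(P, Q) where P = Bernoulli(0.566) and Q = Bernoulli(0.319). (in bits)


H(P,Q) = -p*log2(q) - (1-p)*log2(1-q). -0.566*log2(0.319) = 0.932978; -0.434*log2(0.681) = 0.240555. H(P,Q) = 0.932978 + 0.240555 = 1.1735

1.1735 bits


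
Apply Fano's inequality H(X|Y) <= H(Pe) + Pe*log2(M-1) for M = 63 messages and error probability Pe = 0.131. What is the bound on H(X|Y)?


H(Pe) = -Pe*log2(Pe) - (1-Pe)*log2(1-Pe) = -0.131*log2(0.131) - 0.869*log2(0.869) = 0.384139 + 0.176035 = 0.5602. Pe*log2(M-1) = 0.131*log2(62) = 0.780000. Bound = H(Pe) + Pe*log2(M-1) = 0.384139 + 0.176035 + 0.780000 = 1.3402

1.3402 bits


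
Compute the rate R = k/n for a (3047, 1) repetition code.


Rate = k/n = 1/3047

1/3047


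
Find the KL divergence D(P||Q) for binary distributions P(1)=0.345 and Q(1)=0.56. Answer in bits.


KL = p*log2(p/q) + (1-p)*log2((1-p)/(1-q)) = 0.345*log2(0.345/0.56) + 0.655*log2(0.655/0.44) = 0.1349

0.1349 bits


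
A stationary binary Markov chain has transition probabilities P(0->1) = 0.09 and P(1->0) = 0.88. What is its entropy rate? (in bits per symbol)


Stationary distribution: pi_0 = p10/(p01+p10) = 0.9072, pi_1 = 0.0928. Entropy rate H' = pi_0*H(p01) + pi_1*H(p10) = 0.9072*0.4365 + 0.0928*0.5294 = 0.4451

0.4451 bits/symbol


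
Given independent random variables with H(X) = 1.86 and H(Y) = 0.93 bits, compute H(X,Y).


For independent variables, H(X,Y) = H(X) + H(Y) = 1.86 + 0.93 = 2.79

2.79 bits


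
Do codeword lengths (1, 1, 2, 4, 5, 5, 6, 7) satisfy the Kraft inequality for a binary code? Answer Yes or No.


Kraft sum = sum(2^(-l_i)) = 1.3984, need <= 1. Result: violated (a binary prefix-free code with these lengths cannot exist)

No


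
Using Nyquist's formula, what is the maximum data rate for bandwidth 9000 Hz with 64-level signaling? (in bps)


Rate = 2 * B * log2(M) = 2 * 9000 * 6.0 = 108000.0

108000.0 bps


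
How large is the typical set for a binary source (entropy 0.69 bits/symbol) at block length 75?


log2|A_typical| = nH = 75 * 0.69 = 51.75, so |A_typical| ~ 2^51.75 = 3.787e+15

3.787e+15


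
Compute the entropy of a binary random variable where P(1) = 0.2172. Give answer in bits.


H = -p*log2(p) - (1-p)*log2(1-p). -0.2172*log2(0.2172) = 0.478471; -0.7828*log2(0.7828) = 0.276551. H = 0.478471 + 0.276551 = 0.755

0.755 bits


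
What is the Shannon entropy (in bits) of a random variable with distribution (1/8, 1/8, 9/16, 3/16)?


H = -sum(p_i * log2(p_i)). Terms: -(1/8)*log2(1/8) = 0.375000; -(1/8)*log2(1/8) = 0.375000; -(9/16)*log2(9/16) = 0.466917; -(3/16)*log2(3/16) = 0.452820. H = 0.375000 + 0.375000 + 0.466917 + 0.452820 = 1.6697

1.6697 bits


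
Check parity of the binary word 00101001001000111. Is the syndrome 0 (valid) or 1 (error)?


Syndrome = XOR of all bits = 0 XOR 0 XOR 1 XOR 0 XOR 1 XOR 0 XOR 0 XOR 1 XOR 0 XOR 0 XOR 1 XOR 0 XOR 0 XOR 0 XOR 1 XOR 1 XOR 1 = 1

1


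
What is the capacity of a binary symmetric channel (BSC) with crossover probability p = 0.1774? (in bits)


H(p) = -p*log2(p) - (1-p)*log2(1-p) = -0.1774*log2(0.1774) - 0.8226*log2(0.8226) = 0.442599 + 0.231757 = 0.6744. C = 1 - H(p) = 1 - 0.6744 = 0.3256

0.3256 bits


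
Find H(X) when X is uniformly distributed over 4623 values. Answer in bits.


H = log2(n) = log2(4623) = 12.1746

12.1746 bits


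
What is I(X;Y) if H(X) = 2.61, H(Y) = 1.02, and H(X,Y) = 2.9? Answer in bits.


I(X;Y) = H(X) + H(Y) - H(X,Y) = 2.61 + 1.02 - 2.9 = 0.73

0.73 bits


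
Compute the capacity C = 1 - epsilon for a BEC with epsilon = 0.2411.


C = 1 - epsilon = 1 - 0.2411 = 0.7589

0.7589 bits


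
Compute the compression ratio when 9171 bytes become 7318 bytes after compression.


Ratio = original / compressed = 9171 / 7318 = 1.2532

1.2532


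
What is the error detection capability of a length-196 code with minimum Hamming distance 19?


Detection capability = d_min - 1 = 19 - 1 = 18

18 errors


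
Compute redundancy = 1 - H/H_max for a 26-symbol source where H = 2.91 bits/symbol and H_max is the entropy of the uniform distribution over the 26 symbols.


H_max = log2(K) = log2(26) = 4.7004 bits/symbol. Redundancy = 1 - H/H_max = 1 - 2.91/4.7004 = 1 - 0.6191 = 0.3809

0.3809


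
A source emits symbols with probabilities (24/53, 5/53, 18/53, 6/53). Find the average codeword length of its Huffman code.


Huffman construction (repeatedly merge the two least-probable nodes; each merge adds 1 bit to every symbol beneath it): 5/53 + 6/53 = 11/53; 11/53 + 18/53 = 29/53; 24/53 + 29/53 = 1. Resulting codeword lengths (in the order the probabilities were given): (1, 3, 2, 3). L_avg = sum(p_i * l_i) = 24/53*1 + 5/53*3 + 18/53*2 + 6/53*3 = 93/53 = 1.7547

1.7547 bits


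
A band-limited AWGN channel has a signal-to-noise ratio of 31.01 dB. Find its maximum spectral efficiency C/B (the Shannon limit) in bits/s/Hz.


SNR_linear = 10^(31.01/10) = 1261.8275; C/B = log2(1 + SNR_linear) = log2(1 + 1261.8275) = 10.3024

10.3024 bits/s/Hz


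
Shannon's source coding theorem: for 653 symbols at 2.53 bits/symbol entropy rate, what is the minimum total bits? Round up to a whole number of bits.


Minimum bits >= n * H = 653 * 2.53 = 1652.09, rounded up to a whole number of bits = 1653

1653 bits


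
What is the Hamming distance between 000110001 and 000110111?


Count differing positions: . . . . . . ^ ^ . = 2 differences

2


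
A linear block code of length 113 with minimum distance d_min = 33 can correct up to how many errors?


Correction capability = floor((d-1)/2) = floor((33-1)/2) = 16

16 errors


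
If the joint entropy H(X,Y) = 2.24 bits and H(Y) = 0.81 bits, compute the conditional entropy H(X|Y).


H(X|Y) = H(X,Y) - H(Y) = 2.24 - 0.81 = 1.43

1.43 bits


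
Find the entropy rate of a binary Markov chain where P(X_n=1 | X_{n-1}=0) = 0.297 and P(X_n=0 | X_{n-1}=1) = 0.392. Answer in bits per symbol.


Stationary distribution: pi_0 = p10/(p01+p10) = 0.5689, pi_1 = 0.4311. Entropy rate H' = pi_0*H(p01) + pi_1*H(p10) = 0.5689*0.8776 + 0.4311*0.9661 = 0.9157

0.9157 bits/symbol


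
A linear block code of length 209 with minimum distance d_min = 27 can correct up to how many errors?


Correction capability = floor((d-1)/2) = floor((27-1)/2) = 13

13 errors


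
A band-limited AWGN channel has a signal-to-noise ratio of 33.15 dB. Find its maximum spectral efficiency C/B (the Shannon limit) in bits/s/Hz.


SNR_linear = 10^(33.15/10) = 2065.3802; C/B = log2(1 + SNR_linear) = log2(1 + 2065.3802) = 11.0129

11.0129 bits/s/Hz


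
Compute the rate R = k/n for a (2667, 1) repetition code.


Rate = k/n = 1/2667

1/2667


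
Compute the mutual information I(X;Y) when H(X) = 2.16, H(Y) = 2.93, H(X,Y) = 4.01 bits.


I(X;Y) = H(X) + H(Y) - H(X,Y) = 2.16 + 2.93 - 4.01 = 1.08

1.08 bits


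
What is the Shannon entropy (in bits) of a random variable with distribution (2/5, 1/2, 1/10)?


H = -sum(p_i * log2(p_i)). Terms: -(2/5)*log2(2/5) = 0.528771; -(1/2)*log2(1/2) = 0.500000; -(1/10)*log2(1/10) = 0.332193. H = 0.528771 + 0.500000 + 0.332193 = 1.361

1.361 bits


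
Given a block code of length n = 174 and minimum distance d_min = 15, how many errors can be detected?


Detection capability = d_min - 1 = 15 - 1 = 14

14 errors


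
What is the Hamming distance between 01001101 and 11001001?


Count differing positions: ^ . . . . ^ . . = 2 differences

2


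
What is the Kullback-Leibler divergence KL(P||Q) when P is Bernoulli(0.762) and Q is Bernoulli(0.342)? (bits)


KL = p*log2(p/q) + (1-p)*log2((1-p)/(1-q)) = 0.762*log2(0.762/0.342) + 0.238*log2(0.238/0.658) = 0.5315

0.5315 bits


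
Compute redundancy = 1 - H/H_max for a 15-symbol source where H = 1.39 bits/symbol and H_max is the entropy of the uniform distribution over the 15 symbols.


H_max = log2(K) = log2(15) = 3.9069 bits/symbol. Redundancy = 1 - H/H_max = 1 - 1.39/3.9069 = 1 - 0.3558 = 0.6442

0.6442


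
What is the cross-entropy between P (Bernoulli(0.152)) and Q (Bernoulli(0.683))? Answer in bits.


H(P,Q) = -p*log2(q) - (1-p)*log2(1-q). -0.152*log2(0.683) = 0.083606; -0.848*log2(0.317) = 1.405514. H(P,Q) = 0.083606 + 1.405514 = 1.4891

1.4891 bits


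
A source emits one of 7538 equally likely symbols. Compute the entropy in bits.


H = log2(n) = log2(7538) = 12.88

12.88 bits


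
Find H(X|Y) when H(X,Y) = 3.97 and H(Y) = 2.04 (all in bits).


H(X|Y) = H(X,Y) - H(Y) = 3.97 - 2.04 = 1.93

1.93 bits


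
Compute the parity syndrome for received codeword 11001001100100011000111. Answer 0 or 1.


Syndrome = XOR of all bits = 1 XOR 1 XOR 0 XOR 0 XOR 1 XOR 0 XOR 0 XOR 1 XOR 1 XOR 0 XOR 0 XOR 1 XOR 0 XOR 0 XOR 0 XOR 1 XOR 1 XOR 0 XOR 0 XOR 0 XOR 1 XOR 1 XOR 1 = 1

1


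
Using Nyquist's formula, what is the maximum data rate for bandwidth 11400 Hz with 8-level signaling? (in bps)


Rate = 2 * B * log2(M) = 2 * 11400 * 3.0 = 68400.0

68400.0 bps


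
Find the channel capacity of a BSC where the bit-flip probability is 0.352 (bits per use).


H(p) = -p*log2(p) - (1-p)*log2(1-p) = -0.352*log2(0.352) - 0.648*log2(0.648) = 0.530236 + 0.405605 = 0.9358. C = 1 - H(p) = 1 - 0.9358 = 0.0642

0.0642 bits


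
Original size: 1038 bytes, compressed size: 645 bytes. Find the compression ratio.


Ratio = original / compressed = 1038 / 645 = 1.6093

1.6093


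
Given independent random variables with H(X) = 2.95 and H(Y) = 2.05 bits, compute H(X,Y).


For independent variables, H(X,Y) = H(X) + H(Y) = 2.95 + 2.05 = 5.0

5.0 bits


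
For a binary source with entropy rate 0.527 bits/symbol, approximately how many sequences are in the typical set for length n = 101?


log2|A_typical| = nH = 101 * 0.527 = 53.227, so |A_typical| ~ 2^53.227 = 1.054e+16

1.054e+16


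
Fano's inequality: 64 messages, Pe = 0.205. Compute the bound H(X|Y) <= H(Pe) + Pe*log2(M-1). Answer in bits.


H(Pe) = -Pe*log2(Pe) - (1-Pe)*log2(1-Pe) = -0.205*log2(0.205) - 0.795*log2(0.795) = 0.468692 + 0.263124 = 0.7318. Pe*log2(M-1) = 0.205*log2(63) = 1.225342. Bound = H(Pe) + Pe*log2(M-1) = 0.468692 + 0.263124 + 1.225342 = 1.9572

1.9572 bits
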